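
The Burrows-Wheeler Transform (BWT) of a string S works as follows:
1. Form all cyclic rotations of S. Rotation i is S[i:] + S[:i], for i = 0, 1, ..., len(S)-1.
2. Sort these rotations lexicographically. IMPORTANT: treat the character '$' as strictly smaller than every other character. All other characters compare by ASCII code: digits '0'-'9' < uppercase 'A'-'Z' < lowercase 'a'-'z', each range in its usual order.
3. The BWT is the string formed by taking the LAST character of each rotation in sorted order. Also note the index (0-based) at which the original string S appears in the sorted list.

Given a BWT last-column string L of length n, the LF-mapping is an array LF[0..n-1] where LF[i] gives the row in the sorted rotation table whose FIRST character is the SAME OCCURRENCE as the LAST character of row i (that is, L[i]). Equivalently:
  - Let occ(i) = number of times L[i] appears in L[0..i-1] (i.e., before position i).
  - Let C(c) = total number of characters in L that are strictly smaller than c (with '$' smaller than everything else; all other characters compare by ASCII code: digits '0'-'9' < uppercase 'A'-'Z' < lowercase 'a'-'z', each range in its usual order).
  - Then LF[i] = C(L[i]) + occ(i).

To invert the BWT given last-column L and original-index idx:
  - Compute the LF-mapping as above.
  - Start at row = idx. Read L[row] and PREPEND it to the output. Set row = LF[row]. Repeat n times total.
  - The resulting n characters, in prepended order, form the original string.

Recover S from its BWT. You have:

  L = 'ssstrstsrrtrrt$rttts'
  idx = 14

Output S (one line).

LF mapping: 7 8 9 13 1 10 14 11 2 3 15 4 5 16 0 6 17 18 19 12
Walk LF starting at row 14, prepending L[row]:
  step 1: row=14, L[14]='$', prepend. Next row=LF[14]=0
  step 2: row=0, L[0]='s', prepend. Next row=LF[0]=7
  step 3: row=7, L[7]='s', prepend. Next row=LF[7]=11
  step 4: row=11, L[11]='r', prepend. Next row=LF[11]=4
  step 5: row=4, L[4]='r', prepend. Next row=LF[4]=1
  step 6: row=1, L[1]='s', prepend. Next row=LF[1]=8
  step 7: row=8, L[8]='r', prepend. Next row=LF[8]=2
  step 8: row=2, L[2]='s', prepend. Next row=LF[2]=9
  step 9: row=9, L[9]='r', prepend. Next row=LF[9]=3
  step 10: row=3, L[3]='t', prepend. Next row=LF[3]=13
  step 11: row=13, L[13]='t', prepend. Next row=LF[13]=16
  step 12: row=16, L[16]='t', prepend. Next row=LF[16]=17
  step 13: row=17, L[17]='t', prepend. Next row=LF[17]=18
  step 14: row=18, L[18]='t', prepend. Next row=LF[18]=19
  step 15: row=19, L[19]='s', prepend. Next row=LF[19]=12
  step 16: row=12, L[12]='r', prepend. Next row=LF[12]=5
  step 17: row=5, L[5]='s', prepend. Next row=LF[5]=10
  step 18: row=10, L[10]='t', prepend. Next row=LF[10]=15
  step 19: row=15, L[15]='r', prepend. Next row=LF[15]=6
  step 20: row=6, L[6]='t', prepend. Next row=LF[6]=14
Reversed output: trtsrstttttrsrsrrss$

Answer: trtsrstttttrsrsrrss$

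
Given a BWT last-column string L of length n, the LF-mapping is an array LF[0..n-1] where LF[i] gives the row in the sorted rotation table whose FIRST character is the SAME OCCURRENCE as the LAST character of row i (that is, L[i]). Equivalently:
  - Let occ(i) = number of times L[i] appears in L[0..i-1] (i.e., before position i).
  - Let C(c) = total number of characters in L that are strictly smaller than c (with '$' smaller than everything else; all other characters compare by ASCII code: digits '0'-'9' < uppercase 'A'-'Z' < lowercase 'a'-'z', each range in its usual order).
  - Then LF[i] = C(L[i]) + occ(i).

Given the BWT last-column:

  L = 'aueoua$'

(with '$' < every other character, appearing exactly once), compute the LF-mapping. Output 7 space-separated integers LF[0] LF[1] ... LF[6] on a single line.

Answer: 1 5 3 4 6 2 0

Derivation:
Char counts: '$':1, 'a':2, 'e':1, 'o':1, 'u':2
C (first-col start): C('$')=0, C('a')=1, C('e')=3, C('o')=4, C('u')=5
L[0]='a': occ=0, LF[0]=C('a')+0=1+0=1
L[1]='u': occ=0, LF[1]=C('u')+0=5+0=5
L[2]='e': occ=0, LF[2]=C('e')+0=3+0=3
L[3]='o': occ=0, LF[3]=C('o')+0=4+0=4
L[4]='u': occ=1, LF[4]=C('u')+1=5+1=6
L[5]='a': occ=1, LF[5]=C('a')+1=1+1=2
L[6]='$': occ=0, LF[6]=C('$')+0=0+0=0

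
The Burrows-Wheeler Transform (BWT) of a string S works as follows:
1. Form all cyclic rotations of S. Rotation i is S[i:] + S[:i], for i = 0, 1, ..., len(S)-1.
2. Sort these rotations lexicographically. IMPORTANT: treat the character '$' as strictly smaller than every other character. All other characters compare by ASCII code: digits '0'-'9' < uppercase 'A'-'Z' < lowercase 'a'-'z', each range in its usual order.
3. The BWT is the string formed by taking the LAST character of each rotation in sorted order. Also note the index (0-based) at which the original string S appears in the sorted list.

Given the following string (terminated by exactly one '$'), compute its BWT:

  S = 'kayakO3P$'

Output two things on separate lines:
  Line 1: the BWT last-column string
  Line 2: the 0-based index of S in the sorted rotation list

All 9 rotations (rotation i = S[i:]+S[:i]):
  rot[0] = kayakO3P$
  rot[1] = ayakO3P$k
  rot[2] = yakO3P$ka
  rot[3] = akO3P$kay
  rot[4] = kO3P$kaya
  rot[5] = O3P$kayak
  rot[6] = 3P$kayakO
  rot[7] = P$kayakO3
  rot[8] = $kayakO3P
Sorted (with $ < everything):
  sorted[0] = $kayakO3P  (last char: 'P')
  sorted[1] = 3P$kayakO  (last char: 'O')
  sorted[2] = O3P$kayak  (last char: 'k')
  sorted[3] = P$kayakO3  (last char: '3')
  sorted[4] = akO3P$kay  (last char: 'y')
  sorted[5] = ayakO3P$k  (last char: 'k')
  sorted[6] = kO3P$kaya  (last char: 'a')
  sorted[7] = kayakO3P$  (last char: '$')
  sorted[8] = yakO3P$ka  (last char: 'a')
Last column: POk3yka$a
Original string S is at sorted index 7

Answer: POk3yka$a
7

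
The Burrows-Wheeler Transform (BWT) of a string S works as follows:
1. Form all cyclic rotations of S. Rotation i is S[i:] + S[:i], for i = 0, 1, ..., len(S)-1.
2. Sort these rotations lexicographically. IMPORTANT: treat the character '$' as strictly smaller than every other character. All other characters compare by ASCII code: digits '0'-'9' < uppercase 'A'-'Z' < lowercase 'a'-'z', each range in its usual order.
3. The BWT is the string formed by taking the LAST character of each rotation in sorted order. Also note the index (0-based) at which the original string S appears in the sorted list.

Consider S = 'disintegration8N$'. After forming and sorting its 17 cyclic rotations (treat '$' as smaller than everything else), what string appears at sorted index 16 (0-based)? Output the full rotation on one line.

All 17 rotations (rotation i = S[i:]+S[:i]):
  rot[0] = disintegration8N$
  rot[1] = isintegration8N$d
  rot[2] = sintegration8N$di
  rot[3] = integration8N$dis
  rot[4] = ntegration8N$disi
  rot[5] = tegration8N$disin
  rot[6] = egration8N$disint
  rot[7] = gration8N$disinte
  rot[8] = ration8N$disinteg
  rot[9] = ation8N$disintegr
  rot[10] = tion8N$disintegra
  rot[11] = ion8N$disintegrat
  rot[12] = on8N$disintegrati
  rot[13] = n8N$disintegratio
  rot[14] = 8N$disintegration
  rot[15] = N$disintegration8
  rot[16] = $disintegration8N
Sorted (with $ < everything):
  sorted[0] = $disintegration8N
  sorted[1] = 8N$disintegration
  sorted[2] = N$disintegration8
  sorted[3] = ation8N$disintegr
  sorted[4] = disintegration8N$
  sorted[5] = egration8N$disint
  sorted[6] = gration8N$disinte
  sorted[7] = integration8N$dis
  sorted[8] = ion8N$disintegrat
  sorted[9] = isintegration8N$d
  sorted[10] = n8N$disintegratio
  sorted[11] = ntegration8N$disi
  sorted[12] = on8N$disintegrati
  sorted[13] = ration8N$disinteg
  sorted[14] = sintegration8N$di
  sorted[15] = tegration8N$disin
  sorted[16] = tion8N$disintegra
sorted[16] = tion8N$disintegra

Answer: tion8N$disintegra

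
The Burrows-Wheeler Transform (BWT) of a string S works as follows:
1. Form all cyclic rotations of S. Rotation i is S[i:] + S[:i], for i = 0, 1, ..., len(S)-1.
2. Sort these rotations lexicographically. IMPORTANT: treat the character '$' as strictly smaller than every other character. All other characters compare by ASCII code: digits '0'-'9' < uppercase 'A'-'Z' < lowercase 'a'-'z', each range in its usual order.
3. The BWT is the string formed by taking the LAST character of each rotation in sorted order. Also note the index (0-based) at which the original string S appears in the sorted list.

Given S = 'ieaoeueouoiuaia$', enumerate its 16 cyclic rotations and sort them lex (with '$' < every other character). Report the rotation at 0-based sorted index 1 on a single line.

All 16 rotations (rotation i = S[i:]+S[:i]):
  rot[0] = ieaoeueouoiuaia$
  rot[1] = eaoeueouoiuaia$i
  rot[2] = aoeueouoiuaia$ie
  rot[3] = oeueouoiuaia$iea
  rot[4] = eueouoiuaia$ieao
  rot[5] = ueouoiuaia$ieaoe
  rot[6] = eouoiuaia$ieaoeu
  rot[7] = ouoiuaia$ieaoeue
  rot[8] = uoiuaia$ieaoeueo
  rot[9] = oiuaia$ieaoeueou
  rot[10] = iuaia$ieaoeueouo
  rot[11] = uaia$ieaoeueouoi
  rot[12] = aia$ieaoeueouoiu
  rot[13] = ia$ieaoeueouoiua
  rot[14] = a$ieaoeueouoiuai
  rot[15] = $ieaoeueouoiuaia
Sorted (with $ < everything):
  sorted[0] = $ieaoeueouoiuaia
  sorted[1] = a$ieaoeueouoiuai
  sorted[2] = aia$ieaoeueouoiu
  sorted[3] = aoeueouoiuaia$ie
  sorted[4] = eaoeueouoiuaia$i
  sorted[5] = eouoiuaia$ieaoeu
  sorted[6] = eueouoiuaia$ieao
  sorted[7] = ia$ieaoeueouoiua
  sorted[8] = ieaoeueouoiuaia$
  sorted[9] = iuaia$ieaoeueouo
  sorted[10] = oeueouoiuaia$iea
  sorted[11] = oiuaia$ieaoeueou
  sorted[12] = ouoiuaia$ieaoeue
  sorted[13] = uaia$ieaoeueouoi
  sorted[14] = ueouoiuaia$ieaoe
  sorted[15] = uoiuaia$ieaoeueo
sorted[1] = a$ieaoeueouoiuai

Answer: a$ieaoeueouoiuai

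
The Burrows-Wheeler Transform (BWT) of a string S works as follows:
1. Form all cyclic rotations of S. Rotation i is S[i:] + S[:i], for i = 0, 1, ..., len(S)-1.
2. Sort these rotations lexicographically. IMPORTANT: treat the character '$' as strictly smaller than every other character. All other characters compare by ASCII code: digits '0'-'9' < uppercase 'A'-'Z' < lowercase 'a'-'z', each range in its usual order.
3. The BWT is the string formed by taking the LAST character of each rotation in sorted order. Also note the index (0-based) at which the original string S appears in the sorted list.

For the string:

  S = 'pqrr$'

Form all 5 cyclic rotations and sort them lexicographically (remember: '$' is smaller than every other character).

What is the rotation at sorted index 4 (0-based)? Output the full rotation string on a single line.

Answer: rr$pq

Derivation:
All 5 rotations (rotation i = S[i:]+S[:i]):
  rot[0] = pqrr$
  rot[1] = qrr$p
  rot[2] = rr$pq
  rot[3] = r$pqr
  rot[4] = $pqrr
Sorted (with $ < everything):
  sorted[0] = $pqrr
  sorted[1] = pqrr$
  sorted[2] = qrr$p
  sorted[3] = r$pqr
  sorted[4] = rr$pq
sorted[4] = rr$pq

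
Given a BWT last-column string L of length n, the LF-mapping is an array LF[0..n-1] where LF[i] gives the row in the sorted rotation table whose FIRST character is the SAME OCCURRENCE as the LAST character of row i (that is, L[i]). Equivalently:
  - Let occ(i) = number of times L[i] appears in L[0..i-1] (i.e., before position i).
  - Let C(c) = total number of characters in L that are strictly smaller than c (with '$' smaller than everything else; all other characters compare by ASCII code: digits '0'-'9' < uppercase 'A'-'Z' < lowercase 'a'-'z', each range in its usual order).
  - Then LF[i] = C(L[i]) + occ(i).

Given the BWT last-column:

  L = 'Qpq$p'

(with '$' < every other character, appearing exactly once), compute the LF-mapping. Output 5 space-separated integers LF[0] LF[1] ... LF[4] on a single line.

Char counts: '$':1, 'Q':1, 'p':2, 'q':1
C (first-col start): C('$')=0, C('Q')=1, C('p')=2, C('q')=4
L[0]='Q': occ=0, LF[0]=C('Q')+0=1+0=1
L[1]='p': occ=0, LF[1]=C('p')+0=2+0=2
L[2]='q': occ=0, LF[2]=C('q')+0=4+0=4
L[3]='$': occ=0, LF[3]=C('$')+0=0+0=0
L[4]='p': occ=1, LF[4]=C('p')+1=2+1=3

Answer: 1 2 4 0 3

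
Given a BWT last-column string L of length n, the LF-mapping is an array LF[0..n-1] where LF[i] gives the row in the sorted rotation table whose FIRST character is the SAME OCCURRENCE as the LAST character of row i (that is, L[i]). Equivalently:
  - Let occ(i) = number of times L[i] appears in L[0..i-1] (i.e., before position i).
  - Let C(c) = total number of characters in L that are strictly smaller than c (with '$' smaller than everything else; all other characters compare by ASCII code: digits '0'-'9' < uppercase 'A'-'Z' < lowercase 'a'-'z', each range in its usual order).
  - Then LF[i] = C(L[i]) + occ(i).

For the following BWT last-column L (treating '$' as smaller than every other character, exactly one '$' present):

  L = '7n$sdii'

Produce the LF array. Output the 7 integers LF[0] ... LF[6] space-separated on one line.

Char counts: '$':1, '7':1, 'd':1, 'i':2, 'n':1, 's':1
C (first-col start): C('$')=0, C('7')=1, C('d')=2, C('i')=3, C('n')=5, C('s')=6
L[0]='7': occ=0, LF[0]=C('7')+0=1+0=1
L[1]='n': occ=0, LF[1]=C('n')+0=5+0=5
L[2]='$': occ=0, LF[2]=C('$')+0=0+0=0
L[3]='s': occ=0, LF[3]=C('s')+0=6+0=6
L[4]='d': occ=0, LF[4]=C('d')+0=2+0=2
L[5]='i': occ=0, LF[5]=C('i')+0=3+0=3
L[6]='i': occ=1, LF[6]=C('i')+1=3+1=4

Answer: 1 5 0 6 2 3 4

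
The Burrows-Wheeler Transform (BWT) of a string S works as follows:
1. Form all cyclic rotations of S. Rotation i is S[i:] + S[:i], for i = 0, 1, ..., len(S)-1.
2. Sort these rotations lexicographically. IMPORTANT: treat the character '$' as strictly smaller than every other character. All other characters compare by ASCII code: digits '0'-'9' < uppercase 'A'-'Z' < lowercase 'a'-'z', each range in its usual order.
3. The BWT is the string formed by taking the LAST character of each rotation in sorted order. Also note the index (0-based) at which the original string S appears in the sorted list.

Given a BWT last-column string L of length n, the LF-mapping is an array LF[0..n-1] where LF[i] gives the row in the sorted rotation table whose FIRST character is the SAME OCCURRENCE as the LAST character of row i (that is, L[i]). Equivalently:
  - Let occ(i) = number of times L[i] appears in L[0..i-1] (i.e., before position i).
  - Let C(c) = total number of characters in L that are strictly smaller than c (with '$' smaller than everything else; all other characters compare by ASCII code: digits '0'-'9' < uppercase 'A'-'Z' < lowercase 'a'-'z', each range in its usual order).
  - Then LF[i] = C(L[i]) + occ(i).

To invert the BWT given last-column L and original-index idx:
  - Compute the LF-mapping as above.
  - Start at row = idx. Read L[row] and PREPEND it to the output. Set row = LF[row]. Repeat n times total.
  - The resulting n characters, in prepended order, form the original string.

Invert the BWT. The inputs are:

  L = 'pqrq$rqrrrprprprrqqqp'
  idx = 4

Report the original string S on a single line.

LF mapping: 1 6 12 7 0 13 8 14 15 16 2 17 3 18 4 19 20 9 10 11 5
Walk LF starting at row 4, prepending L[row]:
  step 1: row=4, L[4]='$', prepend. Next row=LF[4]=0
  step 2: row=0, L[0]='p', prepend. Next row=LF[0]=1
  step 3: row=1, L[1]='q', prepend. Next row=LF[1]=6
  step 4: row=6, L[6]='q', prepend. Next row=LF[6]=8
  step 5: row=8, L[8]='r', prepend. Next row=LF[8]=15
  step 6: row=15, L[15]='r', prepend. Next row=LF[15]=19
  step 7: row=19, L[19]='q', prepend. Next row=LF[19]=11
  step 8: row=11, L[11]='r', prepend. Next row=LF[11]=17
  step 9: row=17, L[17]='q', prepend. Next row=LF[17]=9
  step 10: row=9, L[9]='r', prepend. Next row=LF[9]=16
  step 11: row=16, L[16]='r', prepend. Next row=LF[16]=20
  step 12: row=20, L[20]='p', prepend. Next row=LF[20]=5
  step 13: row=5, L[5]='r', prepend. Next row=LF[5]=13
  step 14: row=13, L[13]='r', prepend. Next row=LF[13]=18
  step 15: row=18, L[18]='q', prepend. Next row=LF[18]=10
  step 16: row=10, L[10]='p', prepend. Next row=LF[10]=2
  step 17: row=2, L[2]='r', prepend. Next row=LF[2]=12
  step 18: row=12, L[12]='p', prepend. Next row=LF[12]=3
  step 19: row=3, L[3]='q', prepend. Next row=LF[3]=7
  step 20: row=7, L[7]='r', prepend. Next row=LF[7]=14
  step 21: row=14, L[14]='p', prepend. Next row=LF[14]=4
Reversed output: prqprpqrrprrqrqrrqqp$

Answer: prqprpqrrprrqrqrrqqp$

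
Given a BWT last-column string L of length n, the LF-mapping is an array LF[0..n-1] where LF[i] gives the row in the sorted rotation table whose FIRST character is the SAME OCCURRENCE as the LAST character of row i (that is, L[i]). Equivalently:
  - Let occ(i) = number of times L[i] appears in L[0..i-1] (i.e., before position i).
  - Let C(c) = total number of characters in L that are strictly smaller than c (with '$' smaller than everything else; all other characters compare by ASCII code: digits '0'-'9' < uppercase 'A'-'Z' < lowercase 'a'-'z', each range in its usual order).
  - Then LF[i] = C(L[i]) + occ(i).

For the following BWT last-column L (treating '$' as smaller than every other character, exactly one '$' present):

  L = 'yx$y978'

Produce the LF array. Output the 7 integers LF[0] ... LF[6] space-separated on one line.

Char counts: '$':1, '7':1, '8':1, '9':1, 'x':1, 'y':2
C (first-col start): C('$')=0, C('7')=1, C('8')=2, C('9')=3, C('x')=4, C('y')=5
L[0]='y': occ=0, LF[0]=C('y')+0=5+0=5
L[1]='x': occ=0, LF[1]=C('x')+0=4+0=4
L[2]='$': occ=0, LF[2]=C('$')+0=0+0=0
L[3]='y': occ=1, LF[3]=C('y')+1=5+1=6
L[4]='9': occ=0, LF[4]=C('9')+0=3+0=3
L[5]='7': occ=0, LF[5]=C('7')+0=1+0=1
L[6]='8': occ=0, LF[6]=C('8')+0=2+0=2

Answer: 5 4 0 6 3 1 2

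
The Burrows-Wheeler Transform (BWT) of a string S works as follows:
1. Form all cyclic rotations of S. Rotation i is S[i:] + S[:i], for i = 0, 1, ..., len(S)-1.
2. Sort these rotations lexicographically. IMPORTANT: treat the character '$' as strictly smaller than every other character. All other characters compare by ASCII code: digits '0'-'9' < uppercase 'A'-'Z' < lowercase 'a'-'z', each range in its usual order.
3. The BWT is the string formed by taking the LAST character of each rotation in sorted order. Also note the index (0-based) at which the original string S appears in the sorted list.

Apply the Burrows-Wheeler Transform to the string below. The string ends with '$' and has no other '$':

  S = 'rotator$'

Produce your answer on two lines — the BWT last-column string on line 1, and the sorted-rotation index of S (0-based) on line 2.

All 8 rotations (rotation i = S[i:]+S[:i]):
  rot[0] = rotator$
  rot[1] = otator$r
  rot[2] = tator$ro
  rot[3] = ator$rot
  rot[4] = tor$rota
  rot[5] = or$rotat
  rot[6] = r$rotato
  rot[7] = $rotator
Sorted (with $ < everything):
  sorted[0] = $rotator  (last char: 'r')
  sorted[1] = ator$rot  (last char: 't')
  sorted[2] = or$rotat  (last char: 't')
  sorted[3] = otator$r  (last char: 'r')
  sorted[4] = r$rotato  (last char: 'o')
  sorted[5] = rotator$  (last char: '$')
  sorted[6] = tator$ro  (last char: 'o')
  sorted[7] = tor$rota  (last char: 'a')
Last column: rttro$oa
Original string S is at sorted index 5

Answer: rttro$oa
5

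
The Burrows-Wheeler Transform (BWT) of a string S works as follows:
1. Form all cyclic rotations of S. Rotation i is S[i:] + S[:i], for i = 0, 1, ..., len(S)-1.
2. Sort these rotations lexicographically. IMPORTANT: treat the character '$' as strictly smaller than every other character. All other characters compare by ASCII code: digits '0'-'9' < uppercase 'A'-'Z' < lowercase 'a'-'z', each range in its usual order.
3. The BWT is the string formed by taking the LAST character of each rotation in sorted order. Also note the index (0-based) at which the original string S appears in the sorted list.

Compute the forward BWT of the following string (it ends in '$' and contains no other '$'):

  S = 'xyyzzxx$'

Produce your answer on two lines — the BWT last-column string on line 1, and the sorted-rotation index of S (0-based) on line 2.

Answer: xxz$xyzy
3

Derivation:
All 8 rotations (rotation i = S[i:]+S[:i]):
  rot[0] = xyyzzxx$
  rot[1] = yyzzxx$x
  rot[2] = yzzxx$xy
  rot[3] = zzxx$xyy
  rot[4] = zxx$xyyz
  rot[5] = xx$xyyzz
  rot[6] = x$xyyzzx
  rot[7] = $xyyzzxx
Sorted (with $ < everything):
  sorted[0] = $xyyzzxx  (last char: 'x')
  sorted[1] = x$xyyzzx  (last char: 'x')
  sorted[2] = xx$xyyzz  (last char: 'z')
  sorted[3] = xyyzzxx$  (last char: '$')
  sorted[4] = yyzzxx$x  (last char: 'x')
  sorted[5] = yzzxx$xy  (last char: 'y')
  sorted[6] = zxx$xyyz  (last char: 'z')
  sorted[7] = zzxx$xyy  (last char: 'y')
Last column: xxz$xyzy
Original string S is at sorted index 3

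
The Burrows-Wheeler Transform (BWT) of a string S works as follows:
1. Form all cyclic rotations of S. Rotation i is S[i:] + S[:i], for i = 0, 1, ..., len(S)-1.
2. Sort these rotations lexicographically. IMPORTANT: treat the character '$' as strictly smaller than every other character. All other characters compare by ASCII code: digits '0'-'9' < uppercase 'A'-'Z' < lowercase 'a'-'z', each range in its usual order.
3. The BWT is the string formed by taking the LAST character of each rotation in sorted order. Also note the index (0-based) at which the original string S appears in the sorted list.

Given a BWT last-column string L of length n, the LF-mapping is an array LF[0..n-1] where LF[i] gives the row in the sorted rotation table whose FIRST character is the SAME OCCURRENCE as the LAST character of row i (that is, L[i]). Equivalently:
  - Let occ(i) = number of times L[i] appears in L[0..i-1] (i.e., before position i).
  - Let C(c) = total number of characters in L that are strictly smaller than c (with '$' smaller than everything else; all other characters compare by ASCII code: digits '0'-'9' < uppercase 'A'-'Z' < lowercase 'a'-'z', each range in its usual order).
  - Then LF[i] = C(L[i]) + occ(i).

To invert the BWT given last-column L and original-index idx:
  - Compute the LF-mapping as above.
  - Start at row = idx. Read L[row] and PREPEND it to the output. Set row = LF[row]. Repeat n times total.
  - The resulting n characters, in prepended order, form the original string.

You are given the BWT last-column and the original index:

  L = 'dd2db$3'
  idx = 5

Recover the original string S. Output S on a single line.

Answer: d23dbd$

Derivation:
LF mapping: 4 5 1 6 3 0 2
Walk LF starting at row 5, prepending L[row]:
  step 1: row=5, L[5]='$', prepend. Next row=LF[5]=0
  step 2: row=0, L[0]='d', prepend. Next row=LF[0]=4
  step 3: row=4, L[4]='b', prepend. Next row=LF[4]=3
  step 4: row=3, L[3]='d', prepend. Next row=LF[3]=6
  step 5: row=6, L[6]='3', prepend. Next row=LF[6]=2
  step 6: row=2, L[2]='2', prepend. Next row=LF[2]=1
  step 7: row=1, L[1]='d', prepend. Next row=LF[1]=5
Reversed output: d23dbd$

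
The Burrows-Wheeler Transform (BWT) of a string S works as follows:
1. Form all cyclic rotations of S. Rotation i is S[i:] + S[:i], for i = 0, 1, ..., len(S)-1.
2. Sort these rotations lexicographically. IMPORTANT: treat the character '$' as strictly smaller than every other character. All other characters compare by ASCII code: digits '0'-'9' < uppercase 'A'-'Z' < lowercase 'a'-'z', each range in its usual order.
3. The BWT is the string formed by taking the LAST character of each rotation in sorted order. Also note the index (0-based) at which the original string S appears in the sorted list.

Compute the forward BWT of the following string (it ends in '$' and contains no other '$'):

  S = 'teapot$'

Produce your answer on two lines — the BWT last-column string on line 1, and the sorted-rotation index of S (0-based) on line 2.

Answer: tetpao$
6

Derivation:
All 7 rotations (rotation i = S[i:]+S[:i]):
  rot[0] = teapot$
  rot[1] = eapot$t
  rot[2] = apot$te
  rot[3] = pot$tea
  rot[4] = ot$teap
  rot[5] = t$teapo
  rot[6] = $teapot
Sorted (with $ < everything):
  sorted[0] = $teapot  (last char: 't')
  sorted[1] = apot$te  (last char: 'e')
  sorted[2] = eapot$t  (last char: 't')
  sorted[3] = ot$teap  (last char: 'p')
  sorted[4] = pot$tea  (last char: 'a')
  sorted[5] = t$teapo  (last char: 'o')
  sorted[6] = teapot$  (last char: '$')
Last column: tetpao$
Original string S is at sorted index 6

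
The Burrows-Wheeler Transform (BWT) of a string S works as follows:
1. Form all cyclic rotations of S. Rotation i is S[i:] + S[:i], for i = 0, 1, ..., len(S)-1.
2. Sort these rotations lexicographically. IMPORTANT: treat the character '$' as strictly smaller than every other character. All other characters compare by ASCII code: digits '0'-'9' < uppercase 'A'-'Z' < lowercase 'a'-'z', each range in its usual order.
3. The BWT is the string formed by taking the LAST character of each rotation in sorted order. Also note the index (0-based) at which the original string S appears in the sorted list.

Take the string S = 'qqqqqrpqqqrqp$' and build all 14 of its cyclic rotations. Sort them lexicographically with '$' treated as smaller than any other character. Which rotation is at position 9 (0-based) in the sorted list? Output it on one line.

All 14 rotations (rotation i = S[i:]+S[:i]):
  rot[0] = qqqqqrpqqqrqp$
  rot[1] = qqqqrpqqqrqp$q
  rot[2] = qqqrpqqqrqp$qq
  rot[3] = qqrpqqqrqp$qqq
  rot[4] = qrpqqqrqp$qqqq
  rot[5] = rpqqqrqp$qqqqq
  rot[6] = pqqqrqp$qqqqqr
  rot[7] = qqqrqp$qqqqqrp
  rot[8] = qqrqp$qqqqqrpq
  rot[9] = qrqp$qqqqqrpqq
  rot[10] = rqp$qqqqqrpqqq
  rot[11] = qp$qqqqqrpqqqr
  rot[12] = p$qqqqqrpqqqrq
  rot[13] = $qqqqqrpqqqrqp
Sorted (with $ < everything):
  sorted[0] = $qqqqqrpqqqrqp
  sorted[1] = p$qqqqqrpqqqrq
  sorted[2] = pqqqrqp$qqqqqr
  sorted[3] = qp$qqqqqrpqqqr
  sorted[4] = qqqqqrpqqqrqp$
  sorted[5] = qqqqrpqqqrqp$q
  sorted[6] = qqqrpqqqrqp$qq
  sorted[7] = qqqrqp$qqqqqrp
  sorted[8] = qqrpqqqrqp$qqq
  sorted[9] = qqrqp$qqqqqrpq
  sorted[10] = qrpqqqrqp$qqqq
  sorted[11] = qrqp$qqqqqrpqq
  sorted[12] = rpqqqrqp$qqqqq
  sorted[13] = rqp$qqqqqrpqqq
sorted[9] = qqrqp$qqqqqrpq

Answer: qqrqp$qqqqqrpq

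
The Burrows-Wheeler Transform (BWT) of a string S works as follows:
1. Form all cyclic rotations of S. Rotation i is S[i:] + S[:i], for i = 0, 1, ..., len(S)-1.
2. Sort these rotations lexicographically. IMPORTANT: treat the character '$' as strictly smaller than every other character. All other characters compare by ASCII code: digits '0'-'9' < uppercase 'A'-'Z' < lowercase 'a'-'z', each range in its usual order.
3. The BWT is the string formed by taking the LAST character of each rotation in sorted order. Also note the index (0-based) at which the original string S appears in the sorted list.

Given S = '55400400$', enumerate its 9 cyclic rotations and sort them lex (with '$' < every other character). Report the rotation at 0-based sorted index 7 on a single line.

Answer: 5400400$5

Derivation:
All 9 rotations (rotation i = S[i:]+S[:i]):
  rot[0] = 55400400$
  rot[1] = 5400400$5
  rot[2] = 400400$55
  rot[3] = 00400$554
  rot[4] = 0400$5540
  rot[5] = 400$55400
  rot[6] = 00$554004
  rot[7] = 0$5540040
  rot[8] = $55400400
Sorted (with $ < everything):
  sorted[0] = $55400400
  sorted[1] = 0$5540040
  sorted[2] = 00$554004
  sorted[3] = 00400$554
  sorted[4] = 0400$5540
  sorted[5] = 400$55400
  sorted[6] = 400400$55
  sorted[7] = 5400400$5
  sorted[8] = 55400400$
sorted[7] = 5400400$5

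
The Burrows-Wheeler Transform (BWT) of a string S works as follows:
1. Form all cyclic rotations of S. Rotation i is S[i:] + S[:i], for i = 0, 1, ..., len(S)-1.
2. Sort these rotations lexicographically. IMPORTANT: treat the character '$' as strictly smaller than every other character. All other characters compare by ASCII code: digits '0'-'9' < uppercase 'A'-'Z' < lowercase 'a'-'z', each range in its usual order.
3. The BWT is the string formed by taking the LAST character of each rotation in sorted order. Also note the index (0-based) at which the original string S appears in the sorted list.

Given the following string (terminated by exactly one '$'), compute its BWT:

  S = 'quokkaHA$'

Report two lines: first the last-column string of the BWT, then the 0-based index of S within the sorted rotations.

Answer: AHakkou$q
7

Derivation:
All 9 rotations (rotation i = S[i:]+S[:i]):
  rot[0] = quokkaHA$
  rot[1] = uokkaHA$q
  rot[2] = okkaHA$qu
  rot[3] = kkaHA$quo
  rot[4] = kaHA$quok
  rot[5] = aHA$quokk
  rot[6] = HA$quokka
  rot[7] = A$quokkaH
  rot[8] = $quokkaHA
Sorted (with $ < everything):
  sorted[0] = $quokkaHA  (last char: 'A')
  sorted[1] = A$quokkaH  (last char: 'H')
  sorted[2] = HA$quokka  (last char: 'a')
  sorted[3] = aHA$quokk  (last char: 'k')
  sorted[4] = kaHA$quok  (last char: 'k')
  sorted[5] = kkaHA$quo  (last char: 'o')
  sorted[6] = okkaHA$qu  (last char: 'u')
  sorted[7] = quokkaHA$  (last char: '$')
  sorted[8] = uokkaHA$q  (last char: 'q')
Last column: AHakkou$q
Original string S is at sorted index 7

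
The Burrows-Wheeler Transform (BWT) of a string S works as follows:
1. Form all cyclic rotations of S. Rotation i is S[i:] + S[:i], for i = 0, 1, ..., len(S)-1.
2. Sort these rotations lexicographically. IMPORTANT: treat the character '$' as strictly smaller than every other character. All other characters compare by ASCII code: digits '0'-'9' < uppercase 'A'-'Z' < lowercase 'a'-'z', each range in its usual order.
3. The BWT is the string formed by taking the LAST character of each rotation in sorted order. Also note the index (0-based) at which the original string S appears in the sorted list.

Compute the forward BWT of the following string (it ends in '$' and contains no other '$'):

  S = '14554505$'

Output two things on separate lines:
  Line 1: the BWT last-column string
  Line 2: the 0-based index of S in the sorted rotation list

All 9 rotations (rotation i = S[i:]+S[:i]):
  rot[0] = 14554505$
  rot[1] = 4554505$1
  rot[2] = 554505$14
  rot[3] = 54505$145
  rot[4] = 4505$1455
  rot[5] = 505$14554
  rot[6] = 05$145545
  rot[7] = 5$1455450
  rot[8] = $14554505
Sorted (with $ < everything):
  sorted[0] = $14554505  (last char: '5')
  sorted[1] = 05$145545  (last char: '5')
  sorted[2] = 14554505$  (last char: '$')
  sorted[3] = 4505$1455  (last char: '5')
  sorted[4] = 4554505$1  (last char: '1')
  sorted[5] = 5$1455450  (last char: '0')
  sorted[6] = 505$14554  (last char: '4')
  sorted[7] = 54505$145  (last char: '5')
  sorted[8] = 554505$14  (last char: '4')
Last column: 55$510454
Original string S is at sorted index 2

Answer: 55$510454
2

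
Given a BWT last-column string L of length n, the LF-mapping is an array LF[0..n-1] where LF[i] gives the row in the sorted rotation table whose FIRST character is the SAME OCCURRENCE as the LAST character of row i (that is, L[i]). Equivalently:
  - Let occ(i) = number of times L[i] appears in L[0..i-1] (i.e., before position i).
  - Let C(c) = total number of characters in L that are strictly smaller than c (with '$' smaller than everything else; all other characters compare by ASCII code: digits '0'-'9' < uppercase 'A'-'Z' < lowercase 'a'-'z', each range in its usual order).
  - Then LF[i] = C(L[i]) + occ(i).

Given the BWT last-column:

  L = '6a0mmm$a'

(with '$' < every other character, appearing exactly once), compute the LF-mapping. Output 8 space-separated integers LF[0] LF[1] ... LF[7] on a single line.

Char counts: '$':1, '0':1, '6':1, 'a':2, 'm':3
C (first-col start): C('$')=0, C('0')=1, C('6')=2, C('a')=3, C('m')=5
L[0]='6': occ=0, LF[0]=C('6')+0=2+0=2
L[1]='a': occ=0, LF[1]=C('a')+0=3+0=3
L[2]='0': occ=0, LF[2]=C('0')+0=1+0=1
L[3]='m': occ=0, LF[3]=C('m')+0=5+0=5
L[4]='m': occ=1, LF[4]=C('m')+1=5+1=6
L[5]='m': occ=2, LF[5]=C('m')+2=5+2=7
L[6]='$': occ=0, LF[6]=C('$')+0=0+0=0
L[7]='a': occ=1, LF[7]=C('a')+1=3+1=4

Answer: 2 3 1 5 6 7 0 4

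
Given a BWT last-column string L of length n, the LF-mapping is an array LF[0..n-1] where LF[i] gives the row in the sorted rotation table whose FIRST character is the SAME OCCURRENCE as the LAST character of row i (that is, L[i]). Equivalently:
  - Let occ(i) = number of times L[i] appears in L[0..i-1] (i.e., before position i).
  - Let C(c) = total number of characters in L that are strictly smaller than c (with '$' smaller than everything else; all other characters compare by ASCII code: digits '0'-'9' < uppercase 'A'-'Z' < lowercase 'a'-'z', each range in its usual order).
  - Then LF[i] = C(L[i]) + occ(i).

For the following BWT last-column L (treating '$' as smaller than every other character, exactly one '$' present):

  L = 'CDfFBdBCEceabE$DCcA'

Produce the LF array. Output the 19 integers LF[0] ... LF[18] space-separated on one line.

Answer: 4 7 18 11 2 16 3 5 9 14 17 12 13 10 0 8 6 15 1

Derivation:
Char counts: '$':1, 'A':1, 'B':2, 'C':3, 'D':2, 'E':2, 'F':1, 'a':1, 'b':1, 'c':2, 'd':1, 'e':1, 'f':1
C (first-col start): C('$')=0, C('A')=1, C('B')=2, C('C')=4, C('D')=7, C('E')=9, C('F')=11, C('a')=12, C('b')=13, C('c')=14, C('d')=16, C('e')=17, C('f')=18
L[0]='C': occ=0, LF[0]=C('C')+0=4+0=4
L[1]='D': occ=0, LF[1]=C('D')+0=7+0=7
L[2]='f': occ=0, LF[2]=C('f')+0=18+0=18
L[3]='F': occ=0, LF[3]=C('F')+0=11+0=11
L[4]='B': occ=0, LF[4]=C('B')+0=2+0=2
L[5]='d': occ=0, LF[5]=C('d')+0=16+0=16
L[6]='B': occ=1, LF[6]=C('B')+1=2+1=3
L[7]='C': occ=1, LF[7]=C('C')+1=4+1=5
L[8]='E': occ=0, LF[8]=C('E')+0=9+0=9
L[9]='c': occ=0, LF[9]=C('c')+0=14+0=14
L[10]='e': occ=0, LF[10]=C('e')+0=17+0=17
L[11]='a': occ=0, LF[11]=C('a')+0=12+0=12
L[12]='b': occ=0, LF[12]=C('b')+0=13+0=13
L[13]='E': occ=1, LF[13]=C('E')+1=9+1=10
L[14]='$': occ=0, LF[14]=C('$')+0=0+0=0
L[15]='D': occ=1, LF[15]=C('D')+1=7+1=8
L[16]='C': occ=2, LF[16]=C('C')+2=4+2=6
L[17]='c': occ=1, LF[17]=C('c')+1=14+1=15
L[18]='A': occ=0, LF[18]=C('A')+0=1+0=1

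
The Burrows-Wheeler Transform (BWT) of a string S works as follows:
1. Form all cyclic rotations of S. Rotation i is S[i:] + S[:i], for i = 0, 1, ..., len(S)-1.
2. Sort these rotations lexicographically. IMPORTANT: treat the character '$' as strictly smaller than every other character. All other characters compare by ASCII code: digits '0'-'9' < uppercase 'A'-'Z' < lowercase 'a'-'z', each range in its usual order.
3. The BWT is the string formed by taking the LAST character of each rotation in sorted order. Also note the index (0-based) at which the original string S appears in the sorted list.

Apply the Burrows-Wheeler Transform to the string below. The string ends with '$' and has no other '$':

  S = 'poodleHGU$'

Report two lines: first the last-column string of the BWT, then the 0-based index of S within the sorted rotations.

Answer: UHeGoldop$
9

Derivation:
All 10 rotations (rotation i = S[i:]+S[:i]):
  rot[0] = poodleHGU$
  rot[1] = oodleHGU$p
  rot[2] = odleHGU$po
  rot[3] = dleHGU$poo
  rot[4] = leHGU$pood
  rot[5] = eHGU$poodl
  rot[6] = HGU$poodle
  rot[7] = GU$poodleH
  rot[8] = U$poodleHG
  rot[9] = $poodleHGU
Sorted (with $ < everything):
  sorted[0] = $poodleHGU  (last char: 'U')
  sorted[1] = GU$poodleH  (last char: 'H')
  sorted[2] = HGU$poodle  (last char: 'e')
  sorted[3] = U$poodleHG  (last char: 'G')
  sorted[4] = dleHGU$poo  (last char: 'o')
  sorted[5] = eHGU$poodl  (last char: 'l')
  sorted[6] = leHGU$pood  (last char: 'd')
  sorted[7] = odleHGU$po  (last char: 'o')
  sorted[8] = oodleHGU$p  (last char: 'p')
  sorted[9] = poodleHGU$  (last char: '$')
Last column: UHeGoldop$
Original string S is at sorted index 9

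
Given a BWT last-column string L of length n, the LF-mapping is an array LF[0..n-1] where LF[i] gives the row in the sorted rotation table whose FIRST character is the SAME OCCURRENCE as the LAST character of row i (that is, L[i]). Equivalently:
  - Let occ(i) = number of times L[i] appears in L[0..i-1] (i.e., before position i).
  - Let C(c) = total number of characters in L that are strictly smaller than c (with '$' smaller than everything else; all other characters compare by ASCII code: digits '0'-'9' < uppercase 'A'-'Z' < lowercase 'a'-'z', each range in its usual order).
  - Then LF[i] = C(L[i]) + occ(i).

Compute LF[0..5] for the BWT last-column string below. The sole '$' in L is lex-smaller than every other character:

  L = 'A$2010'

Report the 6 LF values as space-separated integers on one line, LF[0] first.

Char counts: '$':1, '0':2, '1':1, '2':1, 'A':1
C (first-col start): C('$')=0, C('0')=1, C('1')=3, C('2')=4, C('A')=5
L[0]='A': occ=0, LF[0]=C('A')+0=5+0=5
L[1]='$': occ=0, LF[1]=C('$')+0=0+0=0
L[2]='2': occ=0, LF[2]=C('2')+0=4+0=4
L[3]='0': occ=0, LF[3]=C('0')+0=1+0=1
L[4]='1': occ=0, LF[4]=C('1')+0=3+0=3
L[5]='0': occ=1, LF[5]=C('0')+1=1+1=2

Answer: 5 0 4 1 3 2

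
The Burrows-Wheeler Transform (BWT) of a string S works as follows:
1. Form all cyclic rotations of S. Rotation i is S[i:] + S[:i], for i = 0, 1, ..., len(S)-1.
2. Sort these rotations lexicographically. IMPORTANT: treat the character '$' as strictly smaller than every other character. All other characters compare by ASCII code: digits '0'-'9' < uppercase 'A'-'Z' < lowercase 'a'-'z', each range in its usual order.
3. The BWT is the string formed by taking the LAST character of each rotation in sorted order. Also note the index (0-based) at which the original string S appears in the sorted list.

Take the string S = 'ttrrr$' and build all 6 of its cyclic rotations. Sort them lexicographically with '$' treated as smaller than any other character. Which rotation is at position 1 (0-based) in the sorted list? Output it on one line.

All 6 rotations (rotation i = S[i:]+S[:i]):
  rot[0] = ttrrr$
  rot[1] = trrr$t
  rot[2] = rrr$tt
  rot[3] = rr$ttr
  rot[4] = r$ttrr
  rot[5] = $ttrrr
Sorted (with $ < everything):
  sorted[0] = $ttrrr
  sorted[1] = r$ttrr
  sorted[2] = rr$ttr
  sorted[3] = rrr$tt
  sorted[4] = trrr$t
  sorted[5] = ttrrr$
sorted[1] = r$ttrr

Answer: r$ttrr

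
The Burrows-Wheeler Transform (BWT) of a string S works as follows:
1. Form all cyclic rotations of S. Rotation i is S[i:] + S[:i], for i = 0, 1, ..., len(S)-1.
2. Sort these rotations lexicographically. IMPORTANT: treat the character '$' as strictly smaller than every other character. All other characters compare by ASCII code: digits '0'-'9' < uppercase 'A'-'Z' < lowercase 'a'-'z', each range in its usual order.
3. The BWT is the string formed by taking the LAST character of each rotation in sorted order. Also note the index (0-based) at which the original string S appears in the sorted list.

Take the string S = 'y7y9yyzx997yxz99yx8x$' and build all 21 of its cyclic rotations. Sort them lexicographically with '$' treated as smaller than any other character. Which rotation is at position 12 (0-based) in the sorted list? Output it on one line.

All 21 rotations (rotation i = S[i:]+S[:i]):
  rot[0] = y7y9yyzx997yxz99yx8x$
  rot[1] = 7y9yyzx997yxz99yx8x$y
  rot[2] = y9yyzx997yxz99yx8x$y7
  rot[3] = 9yyzx997yxz99yx8x$y7y
  rot[4] = yyzx997yxz99yx8x$y7y9
  rot[5] = yzx997yxz99yx8x$y7y9y
  rot[6] = zx997yxz99yx8x$y7y9yy
  rot[7] = x997yxz99yx8x$y7y9yyz
  rot[8] = 997yxz99yx8x$y7y9yyzx
  rot[9] = 97yxz99yx8x$y7y9yyzx9
  rot[10] = 7yxz99yx8x$y7y9yyzx99
  rot[11] = yxz99yx8x$y7y9yyzx997
  rot[12] = xz99yx8x$y7y9yyzx997y
  rot[13] = z99yx8x$y7y9yyzx997yx
  rot[14] = 99yx8x$y7y9yyzx997yxz
  rot[15] = 9yx8x$y7y9yyzx997yxz9
  rot[16] = yx8x$y7y9yyzx997yxz99
  rot[17] = x8x$y7y9yyzx997yxz99y
  rot[18] = 8x$y7y9yyzx997yxz99yx
  rot[19] = x$y7y9yyzx997yxz99yx8
  rot[20] = $y7y9yyzx997yxz99yx8x
Sorted (with $ < everything):
  sorted[0] = $y7y9yyzx997yxz99yx8x
  sorted[1] = 7y9yyzx997yxz99yx8x$y
  sorted[2] = 7yxz99yx8x$y7y9yyzx99
  sorted[3] = 8x$y7y9yyzx997yxz99yx
  sorted[4] = 97yxz99yx8x$y7y9yyzx9
  sorted[5] = 997yxz99yx8x$y7y9yyzx
  sorted[6] = 99yx8x$y7y9yyzx997yxz
  sorted[7] = 9yx8x$y7y9yyzx997yxz9
  sorted[8] = 9yyzx997yxz99yx8x$y7y
  sorted[9] = x$y7y9yyzx997yxz99yx8
  sorted[10] = x8x$y7y9yyzx997yxz99y
  sorted[11] = x997yxz99yx8x$y7y9yyz
  sorted[12] = xz99yx8x$y7y9yyzx997y
  sorted[13] = y7y9yyzx997yxz99yx8x$
  sorted[14] = y9yyzx997yxz99yx8x$y7
  sorted[15] = yx8x$y7y9yyzx997yxz99
  sorted[16] = yxz99yx8x$y7y9yyzx997
  sorted[17] = yyzx997yxz99yx8x$y7y9
  sorted[18] = yzx997yxz99yx8x$y7y9y
  sorted[19] = z99yx8x$y7y9yyzx997yx
  sorted[20] = zx997yxz99yx8x$y7y9yy
sorted[12] = xz99yx8x$y7y9yyzx997y

Answer: xz99yx8x$y7y9yyzx997y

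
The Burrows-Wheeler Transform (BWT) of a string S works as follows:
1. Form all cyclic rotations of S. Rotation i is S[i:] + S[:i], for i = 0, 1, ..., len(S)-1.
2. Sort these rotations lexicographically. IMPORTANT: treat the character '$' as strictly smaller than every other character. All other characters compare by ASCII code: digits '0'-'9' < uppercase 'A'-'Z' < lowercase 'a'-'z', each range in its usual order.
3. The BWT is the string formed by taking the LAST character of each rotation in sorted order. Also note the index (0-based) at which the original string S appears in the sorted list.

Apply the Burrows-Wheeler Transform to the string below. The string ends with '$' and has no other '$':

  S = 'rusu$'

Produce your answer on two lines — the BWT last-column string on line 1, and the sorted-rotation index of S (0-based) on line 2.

Answer: u$usr
1

Derivation:
All 5 rotations (rotation i = S[i:]+S[:i]):
  rot[0] = rusu$
  rot[1] = usu$r
  rot[2] = su$ru
  rot[3] = u$rus
  rot[4] = $rusu
Sorted (with $ < everything):
  sorted[0] = $rusu  (last char: 'u')
  sorted[1] = rusu$  (last char: '$')
  sorted[2] = su$ru  (last char: 'u')
  sorted[3] = u$rus  (last char: 's')
  sorted[4] = usu$r  (last char: 'r')
Last column: u$usr
Original string S is at sorted index 1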